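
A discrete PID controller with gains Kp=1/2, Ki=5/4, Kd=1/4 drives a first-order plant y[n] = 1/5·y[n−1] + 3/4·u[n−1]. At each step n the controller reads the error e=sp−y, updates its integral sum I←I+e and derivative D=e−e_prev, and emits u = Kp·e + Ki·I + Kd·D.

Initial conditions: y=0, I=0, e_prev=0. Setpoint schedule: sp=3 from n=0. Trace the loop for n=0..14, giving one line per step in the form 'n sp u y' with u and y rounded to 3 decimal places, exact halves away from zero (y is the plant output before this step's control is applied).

(exact arithmetic carried between steps; '≈' marks a value shown rounded to 6 d.p. or computed from one; I and e_prev carry over from the previous line; the table rounds u and y to 3 d.p., halves away from zero)
n=0: y=0, sp=3, e=sp−y=3; I=3, D=e−e_prev=3; u=1/2·3+5/4·3+1/4·3=6; next y=1/5·0+3/4·6=4.5
n=1: y=4.5, sp=3, e=sp−y=-1.5; I=1.5, D=e−e_prev=-4.5; u=1/2·(-1.5)+5/4·1.5+1/4·(-4.5)=0; next y=1/5·4.5+3/4·0=0.9
n=2: y=0.9, sp=3, e=sp−y=2.1; I=3.6, D=e−e_prev=3.6; u=1/2·2.1+5/4·3.6+1/4·3.6=6.45; next y=1/5·0.9+3/4·6.45=5.0175
n=3: y=5.0175, sp=3, e=sp−y=-2.0175; I=1.5825, D=e−e_prev=-4.1175; u=1/2·(-2.0175)+5/4·1.5825+1/4·(-4.1175)=-0.06; next y=1/5·5.0175+3/4·(-0.06)=0.9585
n=4: y=0.9585, sp=3, e=sp−y=2.0415; I=3.624, D=e−e_prev=4.059; u=1/2·2.0415+5/4·3.624+1/4·4.059=6.5655; next y=1/5·0.9585+3/4·6.5655=5.115825
n=5: y=5.115825, sp=3, e=sp−y=-2.115825; I=1.508175, D=e−e_prev=-4.157325; u=1/2·(-2.115825)+5/4·1.508175+1/4·(-4.157325)=-0.212025; next y=1/5·5.115825+3/4·(-0.212025)≈0.864146
n=6: y≈0.864146, sp=3, e=sp−y≈2.135854; I≈3.644029, D=e−e_prev≈4.251679; u=1/2·2.135854+5/4·3.644029+1/4·4.251679≈6.685883; next y=1/5·0.864146+3/4·6.685883≈5.187241
n=7: y≈5.187241, sp=3, e=sp−y≈-2.187241; I≈1.456788, D=e−e_prev≈-4.323095; u=1/2·(-2.187241)+5/4·1.456788+1/4·(-4.323095)≈-0.353410; next y=1/5·5.187241+3/4·(-0.353410)≈0.772391
n=8: y≈0.772391, sp=3, e=sp−y≈2.227609; I≈3.684397, D=e−e_prev≈4.414850; u=1/2·2.227609+5/4·3.684397+1/4·4.414850≈6.823013; next y=1/5·0.772391+3/4·6.823013≈5.271738
n=9: y≈5.271738, sp=3, e=sp−y≈-2.271738; I≈1.412659, D=e−e_prev≈-4.499347; u=1/2·(-2.271738)+5/4·1.412659+1/4·(-4.499347)≈-0.494882; next y=1/5·5.271738+3/4·(-0.494882)≈0.683186
n=10: y≈0.683186, sp=3, e=sp−y≈2.316814; I≈3.729473, D=e−e_prev≈4.588552; u=1/2·2.316814+5/4·3.729473+1/4·4.588552≈6.967386; next y=1/5·0.683186+3/4·6.967386≈5.362177
n=11: y≈5.362177, sp=3, e=sp−y≈-2.362177; I≈1.367296, D=e−e_prev≈-4.678991; u=1/2·(-2.362177)+5/4·1.367296+1/4·(-4.678991)≈-0.641716; next y=1/5·5.362177+3/4·(-0.641716)≈0.591148
n=12: y≈0.591148, sp=3, e=sp−y≈2.408852; I≈3.776148, D=e−e_prev≈4.771028; u=1/2·2.408852+5/4·3.776148+1/4·4.771028≈7.117368; next y=1/5·0.591148+3/4·7.117368≈5.456255
n=13: y≈5.456255, sp=3, e=sp−y≈-2.456255; I≈1.319892, D=e−e_prev≈-4.865107; u=1/2·(-2.456255)+5/4·1.319892+1/4·(-4.865107)≈-0.794539; next y=1/5·5.456255+3/4·(-0.794539)≈0.495347
n=14: y≈0.495347, sp=3, e=sp−y≈2.504653; I≈3.824546, D=e−e_prev≈4.960909; u=1/2·2.504653+5/4·3.824546+1/4·4.960909≈7.273236; next y=1/5·0.495347+3/4·7.273236≈5.553996

0 3 6.000 0.000
1 3 0.000 4.500
2 3 6.450 0.900
3 3 -0.060 5.018
4 3 6.566 0.959
5 3 -0.212 5.116
6 3 6.686 0.864
7 3 -0.353 5.187
8 3 6.823 0.772
9 3 -0.495 5.272
10 3 6.967 0.683
11 3 -0.642 5.362
12 3 7.117 0.591
13 3 -0.795 5.456
14 3 7.273 0.495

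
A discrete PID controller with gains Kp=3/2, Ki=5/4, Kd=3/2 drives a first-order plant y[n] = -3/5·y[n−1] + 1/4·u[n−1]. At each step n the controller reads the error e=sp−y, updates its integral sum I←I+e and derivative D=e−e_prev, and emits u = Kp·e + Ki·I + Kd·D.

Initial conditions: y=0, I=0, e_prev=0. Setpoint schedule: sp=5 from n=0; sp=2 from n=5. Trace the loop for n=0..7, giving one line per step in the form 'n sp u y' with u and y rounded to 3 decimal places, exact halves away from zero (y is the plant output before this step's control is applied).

0 5 21.250 0.000
1 5 -2.578 5.313
2 5 43.864 -3.832
3 5 -31.476 13.265
4 5 107.486 -15.828
5 2 -144.705 36.368
6 2 296.183 -57.997
7 2 -479.444 108.844

(exact arithmetic carried between steps; '≈' marks a value shown rounded to 6 d.p. or computed from one; I and e_prev carry over from the previous line; the table rounds u and y to 3 d.p., halves away from zero)
n=0: y=0, sp=5, e=sp−y=5; I=5, D=e−e_prev=5; u=3/2·5+5/4·5+3/2·5=21.25; next y=-3/5·0+1/4·21.25=5.3125
n=1: y=5.3125, sp=5, e=sp−y=-0.3125; I=4.6875, D=e−e_prev=-5.3125; u=3/2·(-0.3125)+5/4·4.6875+3/2·(-5.3125)=-2.578125; next y=-3/5·5.3125+1/4·(-2.578125)≈-3.832031
n=2: y≈-3.832031, sp=5, e=sp−y≈8.832031; I≈13.519531, D=e−e_prev≈9.144531; u=3/2·8.832031+5/4·13.519531+3/2·9.144531≈43.864258; next y=-3/5·(-3.832031)+1/4·43.864258≈13.265283
n=3: y≈13.265283, sp=5, e=sp−y≈-8.265283; I≈5.254248, D=e−e_prev≈-17.097314; u=3/2·(-8.265283)+5/4·5.254248+3/2·(-17.097314)≈-31.476086; next y=-3/5·13.265283+1/4·(-31.476086)≈-15.828192
n=4: y≈-15.828192, sp=5, e=sp−y≈20.828192; I≈26.082440, D=e−e_prev≈29.093475; u=3/2·20.828192+5/4·26.082440+3/2·29.093475≈107.485549; next y=-3/5·(-15.828192)+1/4·107.485549≈36.368302
n=5: y≈36.368302, sp=2, e=sp−y≈-34.368302; I≈-8.285863, D=e−e_prev≈-55.196494; u=3/2·(-34.368302)+5/4·(-8.285863)+3/2·(-55.196494)≈-144.704522; next y=-3/5·36.368302+1/4·(-144.704522)≈-57.997112
n=6: y≈-57.997112, sp=2, e=sp−y≈59.997112; I≈51.711249, D=e−e_prev≈94.365414; u=3/2·59.997112+5/4·51.711249+3/2·94.365414≈296.182850; next y=-3/5·(-57.997112)+1/4·296.182850≈108.843980
n=7: y≈108.843980, sp=2, e=sp−y≈-106.843980; I≈-55.132730, D=e−e_prev≈-166.841091; u=3/2·(-106.843980)+5/4·(-55.132730)+3/2·(-166.841091)≈-479.443519; next y=-3/5·108.843980+1/4·(-479.443519)≈-185.167268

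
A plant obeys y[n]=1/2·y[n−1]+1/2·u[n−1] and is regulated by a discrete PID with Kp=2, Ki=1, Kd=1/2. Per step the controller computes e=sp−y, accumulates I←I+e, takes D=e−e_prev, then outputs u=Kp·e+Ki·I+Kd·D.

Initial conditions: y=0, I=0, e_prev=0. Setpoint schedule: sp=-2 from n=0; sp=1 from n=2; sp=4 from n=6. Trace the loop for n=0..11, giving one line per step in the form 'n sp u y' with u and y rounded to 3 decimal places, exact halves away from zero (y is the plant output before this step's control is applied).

0 -2 -7.000 0.000
1 -2 4.250 -3.500
2 1 0.938 0.375
3 1 1.016 0.656
4 1 0.871 0.836
5 1 1.063 0.854
6 4 11.351 0.958
7 4 -5.242 6.155
8 4 15.146 0.456
9 4 -9.866 7.801
10 4 20.923 -1.033
11 4 -16.884 9.945

(exact arithmetic carried between steps; '≈' marks a value shown rounded to 6 d.p. or computed from one; I and e_prev carry over from the previous line; the table rounds u and y to 3 d.p., halves away from zero)
n=0: y=0, sp=-2, e=sp−y=-2; I=-2, D=e−e_prev=-2; u=2·(-2)+1·(-2)+1/2·(-2)=-7; next y=1/2·0+1/2·(-7)=-3.5
n=1: y=-3.5, sp=-2, e=sp−y=1.5; I=-0.5, D=e−e_prev=3.5; u=2·1.5+1·(-0.5)+1/2·3.5=4.25; next y=1/2·(-3.5)+1/2·4.25=0.375
n=2: y=0.375, sp=1, e=sp−y=0.625; I=0.125, D=e−e_prev=-0.875; u=2·0.625+1·0.125+1/2·(-0.875)=0.9375; next y=1/2·0.375+1/2·0.9375=0.65625
n=3: y=0.65625, sp=1, e=sp−y=0.34375; I=0.46875, D=e−e_prev=-0.28125; u=2·0.34375+1·0.46875+1/2·(-0.28125)=1.015625; next y=1/2·0.65625+1/2·1.015625≈0.835938
n=4: y≈0.835938, sp=1, e=sp−y≈0.164063; I≈0.632813, D=e−e_prev≈-0.179688; u=2·0.164063+1·0.632813+1/2·(-0.179688)≈0.871094; next y=1/2·0.835938+1/2·0.871094≈0.853516
n=5: y≈0.853516, sp=1, e=sp−y≈0.146484; I≈0.779297, D=e−e_prev≈-0.017578; u=2·0.146484+1·0.779297+1/2·(-0.017578)≈1.063477; next y=1/2·0.853516+1/2·1.063477≈0.958496
n=6: y≈0.958496, sp=4, e=sp−y≈3.041504; I≈3.820801, D=e−e_prev≈2.895020; u=2·3.041504+1·3.820801+1/2·2.895020≈11.351318; next y=1/2·0.958496+1/2·11.351318≈6.154907
n=7: y≈6.154907, sp=4, e=sp−y≈-2.154907; I≈1.665894, D=e−e_prev≈-5.196411; u=2·(-2.154907)+1·1.665894+1/2·(-5.196411)≈-5.242126; next y=1/2·6.154907+1/2·(-5.242126)≈0.456390
n=8: y≈0.456390, sp=4, e=sp−y≈3.543610; I≈5.209503, D=e−e_prev≈5.698517; u=2·3.543610+1·5.209503+1/2·5.698517≈15.145981; next y=1/2·0.456390+1/2·15.145981≈7.801186
n=9: y≈7.801186, sp=4, e=sp−y≈-3.801186; I≈1.408318, D=e−e_prev≈-7.344795; u=2·(-3.801186)+1·1.408318+1/2·(-7.344795)≈-9.866451; next y=1/2·7.801186+1/2·(-9.866451)≈-1.032633
n=10: y≈-1.032633, sp=4, e=sp−y≈5.032633; I≈6.440950, D=e−e_prev≈8.833818; u=2·5.032633+1·6.440950+1/2·8.833818≈20.923125; next y=1/2·(-1.032633)+1/2·20.923125≈9.945246
n=11: y≈9.945246, sp=4, e=sp−y≈-5.945246; I≈0.495704, D=e−e_prev≈-10.977879; u=2·(-5.945246)+1·0.495704+1/2·(-10.977879)≈-16.883728; next y=1/2·9.945246+1/2·(-16.883728)≈-3.469241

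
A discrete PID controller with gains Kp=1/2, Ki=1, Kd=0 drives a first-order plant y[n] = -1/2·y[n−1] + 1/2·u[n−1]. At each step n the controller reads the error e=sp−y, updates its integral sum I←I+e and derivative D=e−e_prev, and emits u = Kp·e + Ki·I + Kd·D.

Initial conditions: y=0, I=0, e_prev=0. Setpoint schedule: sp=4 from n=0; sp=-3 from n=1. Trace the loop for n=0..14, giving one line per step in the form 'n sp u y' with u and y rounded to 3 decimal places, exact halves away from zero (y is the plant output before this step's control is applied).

0 4 6.000 0.000
1 -3 -5.000 3.000
2 -3 -0.500 -4.000
3 -3 -8.125 1.750
4 -3 -2.844 -4.938
5 -3 -9.883 1.047
6 -3 -4.162 -5.465
7 -3 -10.872 0.651
8 -3 -4.904 -5.761
9 -3 -11.428 0.429
10 -3 -5.321 -5.928
11 -3 -11.741 0.304
12 -3 -5.555 -6.022
13 -3 -11.917 0.233
14 -3 -5.687 -6.075

(exact arithmetic carried between steps; '≈' marks a value shown rounded to 6 d.p. or computed from one; I and e_prev carry over from the previous line; the table rounds u and y to 3 d.p., halves away from zero)
n=0: y=0, sp=4, e=sp−y=4; I=4, D=e−e_prev=4; u=1/2·4+1·4+0·4=6; next y=-1/2·0+1/2·6=3
n=1: y=3, sp=-3, e=sp−y=-6; I=-2, D=e−e_prev=-10; u=1/2·(-6)+1·(-2)+0·(-10)=-5; next y=-1/2·3+1/2·(-5)=-4
n=2: y=-4, sp=-3, e=sp−y=1; I=-1, D=e−e_prev=7; u=1/2·1+1·(-1)+0·7=-0.5; next y=-1/2·(-4)+1/2·(-0.5)=1.75
n=3: y=1.75, sp=-3, e=sp−y=-4.75; I=-5.75, D=e−e_prev=-5.75; u=1/2·(-4.75)+1·(-5.75)+0·(-5.75)=-8.125; next y=-1/2·1.75+1/2·(-8.125)=-4.9375
n=4: y=-4.9375, sp=-3, e=sp−y=1.9375; I=-3.8125, D=e−e_prev=6.6875; u=1/2·1.9375+1·(-3.8125)+0·6.6875=-2.84375; next y=-1/2·(-4.9375)+1/2·(-2.84375)=1.046875
n=5: y=1.046875, sp=-3, e=sp−y=-4.046875; I=-7.859375, D=e−e_prev=-5.984375; u=1/2·(-4.046875)+1·(-7.859375)+0·(-5.984375)≈-9.882813; next y=-1/2·1.046875+1/2·(-9.882813)≈-5.464844
n=6: y≈-5.464844, sp=-3, e=sp−y≈2.464844; I≈-5.394531, D=e−e_prev≈6.511719; u=1/2·2.464844+1·(-5.394531)+0·6.511719≈-4.162109; next y=-1/2·(-5.464844)+1/2·(-4.162109)≈0.651367
n=7: y≈0.651367, sp=-3, e=sp−y≈-3.651367; I≈-9.045898, D=e−e_prev≈-6.116211; u=1/2·(-3.651367)+1·(-9.045898)+0·(-6.116211)≈-10.871582; next y=-1/2·0.651367+1/2·(-10.871582)≈-5.761475
n=8: y≈-5.761475, sp=-3, e=sp−y≈2.761475; I≈-6.284424, D=e−e_prev≈6.412842; u=1/2·2.761475+1·(-6.284424)+0·6.412842≈-4.903687; next y=-1/2·(-5.761475)+1/2·(-4.903687)≈0.428894
n=9: y≈0.428894, sp=-3, e=sp−y≈-3.428894; I≈-9.713318, D=e−e_prev≈-6.190369; u=1/2·(-3.428894)+1·(-9.713318)+0·(-6.190369)≈-11.427765; next y=-1/2·0.428894+1/2·(-11.427765)≈-5.928329
n=10: y≈-5.928329, sp=-3, e=sp−y≈2.928329; I≈-6.784988, D=e−e_prev≈6.357224; u=1/2·2.928329+1·(-6.784988)+0·6.357224≈-5.320824; next y=-1/2·(-5.928329)+1/2·(-5.320824)≈0.303753
n=11: y≈0.303753, sp=-3, e=sp−y≈-3.303753; I≈-10.088741, D=e−e_prev≈-6.232082; u=1/2·(-3.303753)+1·(-10.088741)+0·(-6.232082)≈-11.740618; next y=-1/2·0.303753+1/2·(-11.740618)≈-6.022185
n=12: y≈-6.022185, sp=-3, e=sp−y≈3.022185; I≈-7.066556, D=e−e_prev≈6.325938; u=1/2·3.022185+1·(-7.066556)+0·6.325938≈-5.555463; next y=-1/2·(-6.022185)+1/2·(-5.555463)≈0.233361
n=13: y≈0.233361, sp=-3, e=sp−y≈-3.233361; I≈-10.299917, D=e−e_prev≈-6.255546; u=1/2·(-3.233361)+1·(-10.299917)+0·(-6.255546)≈-11.916597; next y=-1/2·0.233361+1/2·(-11.916597)≈-6.074979
n=14: y≈-6.074979, sp=-3, e=sp−y≈3.074979; I≈-7.224938, D=e−e_prev≈6.308340; u=1/2·3.074979+1·(-7.224938)+0·6.308340≈-5.687448; next y=-1/2·(-6.074979)+1/2·(-5.687448)≈0.193766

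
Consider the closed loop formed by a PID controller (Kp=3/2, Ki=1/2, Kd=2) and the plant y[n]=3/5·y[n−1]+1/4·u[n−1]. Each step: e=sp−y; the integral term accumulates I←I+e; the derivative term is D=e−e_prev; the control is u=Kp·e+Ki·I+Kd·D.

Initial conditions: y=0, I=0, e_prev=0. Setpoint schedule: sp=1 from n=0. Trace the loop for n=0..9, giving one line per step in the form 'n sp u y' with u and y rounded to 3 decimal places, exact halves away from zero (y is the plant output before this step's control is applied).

0 1 4.000 0.000
1 1 -1.500 1.000
2 1 3.600 0.225
3 1 -0.803 1.035
4 1 3.259 0.420
5 1 -0.267 1.067
6 1 2.966 0.573
7 1 0.144 1.086
8 1 2.719 0.687
9 1 0.459 1.092

(exact arithmetic carried between steps; '≈' marks a value shown rounded to 6 d.p. or computed from one; I and e_prev carry over from the previous line; the table rounds u and y to 3 d.p., halves away from zero)
n=0: y=0, sp=1, e=sp−y=1; I=1, D=e−e_prev=1; u=3/2·1+1/2·1+2·1=4; next y=3/5·0+1/4·4=1
n=1: y=1, sp=1, e=sp−y=0; I=1, D=e−e_prev=-1; u=3/2·0+1/2·1+2·(-1)=-1.5; next y=3/5·1+1/4·(-1.5)=0.225
n=2: y=0.225, sp=1, e=sp−y=0.775; I=1.775, D=e−e_prev=0.775; u=3/2·0.775+1/2·1.775+2·0.775=3.6; next y=3/5·0.225+1/4·3.6=1.035
n=3: y=1.035, sp=1, e=sp−y=-0.035; I=1.74, D=e−e_prev=-0.81; u=3/2·(-0.035)+1/2·1.74+2·(-0.81)=-0.8025; next y=3/5·1.035+1/4·(-0.8025)=0.420375
n=4: y=0.420375, sp=1, e=sp−y=0.579625; I=2.319625, D=e−e_prev=0.614625; u=3/2·0.579625+1/2·2.319625+2·0.614625=3.2585; next y=3/5·0.420375+1/4·3.2585=1.06685
n=5: y=1.06685, sp=1, e=sp−y=-0.06685; I=2.252775, D=e−e_prev=-0.646475; u=3/2·(-0.06685)+1/2·2.252775+2·(-0.646475)≈-0.266838; next y=3/5·1.06685+1/4·(-0.266838)≈0.573401
n=6: y≈0.573401, sp=1, e=sp−y≈0.426599; I≈2.679374, D=e−e_prev≈0.493449; u=3/2·0.426599+1/2·2.679374+2·0.493449≈2.966485; next y=3/5·0.573401+1/4·2.966485≈1.085662
n=7: y≈1.085662, sp=1, e=sp−y≈-0.085662; I≈2.593713, D=e−e_prev≈-0.512261; u=3/2·(-0.085662)+1/2·2.593713+2·(-0.512261)≈0.143842; next y=3/5·1.085662+1/4·0.143842≈0.687357
n=8: y≈0.687357, sp=1, e=sp−y≈0.312643; I≈2.906355, D=e−e_prev≈0.398304; u=3/2·0.312643+1/2·2.906355+2·0.398304≈2.718750; next y=3/5·0.687357+1/4·2.718750≈1.092102
n=9: y≈1.092102, sp=1, e=sp−y≈-0.092102; I≈2.814253, D=e−e_prev≈-0.404744; u=3/2·(-0.092102)+1/2·2.814253+2·(-0.404744)≈0.459485; next y=3/5·1.092102+1/4·0.459485≈0.770132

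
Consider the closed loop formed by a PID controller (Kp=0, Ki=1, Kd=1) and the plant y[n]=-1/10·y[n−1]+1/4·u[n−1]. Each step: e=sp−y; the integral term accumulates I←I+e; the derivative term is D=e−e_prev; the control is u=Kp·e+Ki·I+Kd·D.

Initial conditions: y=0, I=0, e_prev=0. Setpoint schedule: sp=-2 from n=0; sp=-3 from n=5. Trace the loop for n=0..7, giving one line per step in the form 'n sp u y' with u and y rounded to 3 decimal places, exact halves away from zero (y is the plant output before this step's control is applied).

0 -2 -4.000 0.000
1 -2 -2.000 -1.000
2 -2 -5.200 -0.400
3 -2 -4.480 -1.260
4 -2 -6.612 -0.994
5 -3 -8.233 -1.554
6 -3 -8.540 -1.903
7 -3 -9.903 -1.945

(exact arithmetic carried between steps; '≈' marks a value shown rounded to 6 d.p. or computed from one; I and e_prev carry over from the previous line; the table rounds u and y to 3 d.p., halves away from zero)
n=0: y=0, sp=-2, e=sp−y=-2; I=-2, D=e−e_prev=-2; u=0·(-2)+1·(-2)+1·(-2)=-4; next y=-1/10·0+1/4·(-4)=-1
n=1: y=-1, sp=-2, e=sp−y=-1; I=-3, D=e−e_prev=1; u=0·(-1)+1·(-3)+1·1=-2; next y=-1/10·(-1)+1/4·(-2)=-0.4
n=2: y=-0.4, sp=-2, e=sp−y=-1.6; I=-4.6, D=e−e_prev=-0.6; u=0·(-1.6)+1·(-4.6)+1·(-0.6)=-5.2; next y=-1/10·(-0.4)+1/4·(-5.2)=-1.26
n=3: y=-1.26, sp=-2, e=sp−y=-0.74; I=-5.34, D=e−e_prev=0.86; u=0·(-0.74)+1·(-5.34)+1·0.86=-4.48; next y=-1/10·(-1.26)+1/4·(-4.48)=-0.994
n=4: y=-0.994, sp=-2, e=sp−y=-1.006; I=-6.346, D=e−e_prev=-0.266; u=0·(-1.006)+1·(-6.346)+1·(-0.266)=-6.612; next y=-1/10·(-0.994)+1/4·(-6.612)=-1.5536
n=5: y=-1.5536, sp=-3, e=sp−y=-1.4464; I=-7.7924, D=e−e_prev=-0.4404; u=0·(-1.4464)+1·(-7.7924)+1·(-0.4404)=-8.2328; next y=-1/10·(-1.5536)+1/4·(-8.2328)=-1.90284
n=6: y=-1.90284, sp=-3, e=sp−y=-1.09716; I=-8.88956, D=e−e_prev=0.34924; u=0·(-1.09716)+1·(-8.88956)+1·0.34924=-8.54032; next y=-1/10·(-1.90284)+1/4·(-8.54032)=-1.944796
n=7: y=-1.944796, sp=-3, e=sp−y=-1.055204; I=-9.944764, D=e−e_prev=0.041956; u=0·(-1.055204)+1·(-9.944764)+1·0.041956=-9.902808; next y=-1/10·(-1.944796)+1/4·(-9.902808)≈-2.281222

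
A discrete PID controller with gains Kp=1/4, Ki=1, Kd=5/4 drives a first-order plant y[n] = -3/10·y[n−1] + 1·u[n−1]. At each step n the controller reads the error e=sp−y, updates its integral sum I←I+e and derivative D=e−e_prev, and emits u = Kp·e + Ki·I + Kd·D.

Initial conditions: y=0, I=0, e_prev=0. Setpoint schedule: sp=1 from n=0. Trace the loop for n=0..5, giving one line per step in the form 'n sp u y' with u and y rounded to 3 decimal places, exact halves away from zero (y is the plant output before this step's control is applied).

0 1 2.500 0.000
1 1 -4.000 2.500
2 1 15.750 -4.750
3 1 -42.375 17.175
4 1 130.613 -47.528
5 1 -382.734 144.871

(exact arithmetic carried between steps; '≈' marks a value shown rounded to 6 d.p. or computed from one; I and e_prev carry over from the previous line; the table rounds u and y to 3 d.p., halves away from zero)
n=0: y=0, sp=1, e=sp−y=1; I=1, D=e−e_prev=1; u=1/4·1+1·1+5/4·1=2.5; next y=-3/10·0+1·2.5=2.5
n=1: y=2.5, sp=1, e=sp−y=-1.5; I=-0.5, D=e−e_prev=-2.5; u=1/4·(-1.5)+1·(-0.5)+5/4·(-2.5)=-4; next y=-3/10·2.5+1·(-4)=-4.75
n=2: y=-4.75, sp=1, e=sp−y=5.75; I=5.25, D=e−e_prev=7.25; u=1/4·5.75+1·5.25+5/4·7.25=15.75; next y=-3/10·(-4.75)+1·15.75=17.175
n=3: y=17.175, sp=1, e=sp−y=-16.175; I=-10.925, D=e−e_prev=-21.925; u=1/4·(-16.175)+1·(-10.925)+5/4·(-21.925)=-42.375; next y=-3/10·17.175+1·(-42.375)=-47.5275
n=4: y=-47.5275, sp=1, e=sp−y=48.5275; I=37.6025, D=e−e_prev=64.7025; u=1/4·48.5275+1·37.6025+5/4·64.7025=130.6125; next y=-3/10·(-47.5275)+1·130.6125=144.87075
n=5: y=144.87075, sp=1, e=sp−y=-143.87075; I=-106.26825, D=e−e_prev=-192.39825; u=1/4·(-143.87075)+1·(-106.26825)+5/4·(-192.39825)=-382.73375; next y=-3/10·144.87075+1·(-382.73375)=-426.194975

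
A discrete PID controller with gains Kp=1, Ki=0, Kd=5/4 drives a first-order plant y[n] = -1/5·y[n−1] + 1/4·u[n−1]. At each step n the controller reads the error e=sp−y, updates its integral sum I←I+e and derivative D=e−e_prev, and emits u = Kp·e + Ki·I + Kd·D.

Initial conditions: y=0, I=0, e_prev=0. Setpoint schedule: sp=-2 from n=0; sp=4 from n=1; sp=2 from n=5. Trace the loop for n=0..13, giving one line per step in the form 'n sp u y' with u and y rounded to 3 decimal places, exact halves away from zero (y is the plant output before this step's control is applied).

(exact arithmetic carried between steps; '≈' marks a value shown rounded to 6 d.p. or computed from one; I and e_prev carry over from the previous line; the table rounds u and y to 3 d.p., halves away from zero)
n=0: y=0, sp=-2, e=sp−y=-2; I=-2, D=e−e_prev=-2; u=1·(-2)+0·(-2)+5/4·(-2)=-4.5; next y=-1/5·0+1/4·(-4.5)=-1.125
n=1: y=-1.125, sp=4, e=sp−y=5.125; I=3.125, D=e−e_prev=7.125; u=1·5.125+0·3.125+5/4·7.125=14.03125; next y=-1/5·(-1.125)+1/4·14.03125≈3.732813
n=2: y≈3.732813, sp=4, e=sp−y≈0.267188; I≈3.392188, D=e−e_prev≈-4.857813; u=1·0.267188+0·3.392188+5/4·(-4.857813)≈-5.805078; next y=-1/5·3.732813+1/4·(-5.805078)≈-2.197832
n=3: y≈-2.197832, sp=4, e=sp−y≈6.197832; I≈9.590020, D=e−e_prev≈5.930645; u=1·6.197832+0·9.590020+5/4·5.930645≈13.611138; next y=-1/5·(-2.197832)+1/4·13.611138≈3.842351
n=4: y≈3.842351, sp=4, e=sp−y≈0.157649; I≈9.747669, D=e−e_prev≈-6.040183; u=1·0.157649+0·9.747669+5/4·(-6.040183)≈-7.392579; next y=-1/5·3.842351+1/4·(-7.392579)≈-2.616615
n=5: y≈-2.616615, sp=2, e=sp−y≈4.616615; I≈14.364284, D=e−e_prev≈4.458966; u=1·4.616615+0·14.364284+5/4·4.458966≈10.190322; next y=-1/5·(-2.616615)+1/4·10.190322≈3.070904
n=6: y≈3.070904, sp=2, e=sp−y≈-1.070904; I≈13.293380, D=e−e_prev≈-5.687519; u=1·(-1.070904)+0·13.293380+5/4·(-5.687519)≈-8.180302; next y=-1/5·3.070904+1/4·(-8.180302)≈-2.659256
n=7: y≈-2.659256, sp=2, e=sp−y≈4.659256; I≈17.952636, D=e−e_prev≈5.730160; u=1·4.659256+0·17.952636+5/4·5.730160≈11.821956; next y=-1/5·(-2.659256)+1/4·11.821956≈3.487340
n=8: y≈3.487340, sp=2, e=sp−y≈-1.487340; I≈16.465296, D=e−e_prev≈-6.146596; u=1·(-1.487340)+0·16.465296+5/4·(-6.146596)≈-9.170586; next y=-1/5·3.487340+1/4·(-9.170586)≈-2.990114
n=9: y≈-2.990114, sp=2, e=sp−y≈4.990114; I≈21.455411, D=e−e_prev≈6.477455; u=1·4.990114+0·21.455411+5/4·6.477455≈13.086933; next y=-1/5·(-2.990114)+1/4·13.086933≈3.869756
n=10: y≈3.869756, sp=2, e=sp−y≈-1.869756; I≈19.585654, D=e−e_prev≈-6.859871; u=1·(-1.869756)+0·19.585654+5/4·(-6.859871)≈-10.444594; next y=-1/5·3.869756+1/4·(-10.444594)≈-3.385100
n=11: y≈-3.385100, sp=2, e=sp−y≈5.385100; I≈24.970754, D=e−e_prev≈7.254856; u=1·5.385100+0·24.970754+5/4·7.254856≈14.453670; next y=-1/5·(-3.385100)+1/4·14.453670≈4.290437
n=12: y≈4.290437, sp=2, e=sp−y≈-2.290437; I≈22.680317, D=e−e_prev≈-7.675537; u=1·(-2.290437)+0·22.680317+5/4·(-7.675537)≈-11.884859; next y=-1/5·4.290437+1/4·(-11.884859)≈-3.829302
n=13: y≈-3.829302, sp=2, e=sp−y≈5.829302; I≈28.509619, D=e−e_prev≈8.119740; u=1·5.829302+0·28.509619+5/4·8.119740≈15.978977; next y=-1/5·(-3.829302)+1/4·15.978977≈4.760605

0 -2 -4.500 0.000
1 4 14.031 -1.125
2 4 -5.805 3.733
3 4 13.611 -2.198
4 4 -7.393 3.842
5 2 10.190 -2.617
6 2 -8.180 3.071
7 2 11.822 -2.659
8 2 -9.171 3.487
9 2 13.087 -2.990
10 2 -10.445 3.870
11 2 14.454 -3.385
12 2 -11.885 4.290
13 2 15.979 -3.829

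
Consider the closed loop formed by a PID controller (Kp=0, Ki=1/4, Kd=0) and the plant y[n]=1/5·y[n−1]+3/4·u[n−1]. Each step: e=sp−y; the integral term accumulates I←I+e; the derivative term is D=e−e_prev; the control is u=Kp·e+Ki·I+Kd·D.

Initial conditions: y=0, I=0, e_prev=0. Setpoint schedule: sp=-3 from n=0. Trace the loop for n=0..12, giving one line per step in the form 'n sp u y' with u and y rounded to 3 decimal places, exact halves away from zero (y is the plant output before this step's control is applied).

0 -3 -0.750 0.000
1 -3 -1.359 -0.563
2 -3 -1.826 -1.132
3 -3 -2.177 -1.596
4 -3 -2.439 -1.952
5 -3 -2.634 -2.220
6 -3 -2.779 -2.420
7 -3 -2.887 -2.568
8 -3 -2.967 -2.679
9 -3 -3.027 -2.761
10 -3 -3.071 -2.823
11 -3 -3.104 -2.868
12 -3 -3.129 -2.902

(exact arithmetic carried between steps; '≈' marks a value shown rounded to 6 d.p. or computed from one; I and e_prev carry over from the previous line; the table rounds u and y to 3 d.p., halves away from zero)
n=0: y=0, sp=-3, e=sp−y=-3; I=-3, D=e−e_prev=-3; u=0·(-3)+1/4·(-3)+0·(-3)=-0.75; next y=1/5·0+3/4·(-0.75)=-0.5625
n=1: y=-0.5625, sp=-3, e=sp−y=-2.4375; I=-5.4375, D=e−e_prev=0.5625; u=0·(-2.4375)+1/4·(-5.4375)+0·0.5625=-1.359375; next y=1/5·(-0.5625)+3/4·(-1.359375)≈-1.132031
n=2: y≈-1.132031, sp=-3, e=sp−y≈-1.867969; I≈-7.305469, D=e−e_prev≈0.569531; u=0·(-1.867969)+1/4·(-7.305469)+0·0.569531≈-1.826367; next y=1/5·(-1.132031)+3/4·(-1.826367)≈-1.596182
n=3: y≈-1.596182, sp=-3, e=sp−y≈-1.403818; I≈-8.709287, D=e−e_prev≈0.464150; u=0·(-1.403818)+1/4·(-8.709287)+0·0.464150≈-2.177322; next y=1/5·(-1.596182)+3/4·(-2.177322)≈-1.952228
n=4: y≈-1.952228, sp=-3, e=sp−y≈-1.047772; I≈-9.757059, D=e−e_prev≈0.356046; u=0·(-1.047772)+1/4·(-9.757059)+0·0.356046≈-2.439265; next y=1/5·(-1.952228)+3/4·(-2.439265)≈-2.219894
n=5: y≈-2.219894, sp=-3, e=sp−y≈-0.780106; I≈-10.537165, D=e−e_prev≈0.267667; u=0·(-0.780106)+1/4·(-10.537165)+0·0.267667≈-2.634291; next y=1/5·(-2.219894)+3/4·(-2.634291)≈-2.419697
n=6: y≈-2.419697, sp=-3, e=sp−y≈-0.580303; I≈-11.117468, D=e−e_prev≈0.199803; u=0·(-0.580303)+1/4·(-11.117468)+0·0.199803≈-2.779367; next y=1/5·(-2.419697)+3/4·(-2.779367)≈-2.568465
n=7: y≈-2.568465, sp=-3, e=sp−y≈-0.431535; I≈-11.549003, D=e−e_prev≈0.148767; u=0·(-0.431535)+1/4·(-11.549003)+0·0.148767≈-2.887251; next y=1/5·(-2.568465)+3/4·(-2.887251)≈-2.679131
n=8: y≈-2.679131, sp=-3, e=sp−y≈-0.320869; I≈-11.869872, D=e−e_prev≈0.110666; u=0·(-0.320869)+1/4·(-11.869872)+0·0.110666≈-2.967468; next y=1/5·(-2.679131)+3/4·(-2.967468)≈-2.761427
n=9: y≈-2.761427, sp=-3, e=sp−y≈-0.238573; I≈-12.108445, D=e−e_prev≈0.082296; u=0·(-0.238573)+1/4·(-12.108445)+0·0.082296≈-3.027111; next y=1/5·(-2.761427)+3/4·(-3.027111)≈-2.822619
n=10: y≈-2.822619, sp=-3, e=sp−y≈-0.177381; I≈-12.285826, D=e−e_prev≈0.061192; u=0·(-0.177381)+1/4·(-12.285826)+0·0.061192≈-3.071457; next y=1/5·(-2.822619)+3/4·(-3.071457)≈-2.868116
n=11: y≈-2.868116, sp=-3, e=sp−y≈-0.131884; I≈-12.417710, D=e−e_prev≈0.045497; u=0·(-0.131884)+1/4·(-12.417710)+0·0.045497≈-3.104427; next y=1/5·(-2.868116)+3/4·(-3.104427)≈-2.901944
n=12: y≈-2.901944, sp=-3, e=sp−y≈-0.098056; I≈-12.515766, D=e−e_prev≈0.033828; u=0·(-0.098056)+1/4·(-12.515766)+0·0.033828≈-3.128942; next y=1/5·(-2.901944)+3/4·(-3.128942)≈-2.927095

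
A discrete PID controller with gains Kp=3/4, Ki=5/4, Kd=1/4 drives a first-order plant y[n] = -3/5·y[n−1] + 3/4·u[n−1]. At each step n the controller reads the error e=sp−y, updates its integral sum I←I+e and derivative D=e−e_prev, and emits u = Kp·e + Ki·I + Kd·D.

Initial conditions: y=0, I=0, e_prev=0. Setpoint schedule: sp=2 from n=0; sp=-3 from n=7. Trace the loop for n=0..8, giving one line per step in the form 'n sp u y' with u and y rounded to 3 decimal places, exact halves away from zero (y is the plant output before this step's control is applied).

0 2 4.500 0.000
1 2 -1.094 3.375
2 2 12.027 -2.845
3 2 -14.010 10.727
4 2 40.735 -16.944
5 2 -72.241 40.717
6 2 162.267 -78.611
7 -3 -334.877 168.867
8 -3 686.435 -352.478

(exact arithmetic carried between steps; '≈' marks a value shown rounded to 6 d.p. or computed from one; I and e_prev carry over from the previous line; the table rounds u and y to 3 d.p., halves away from zero)
n=0: y=0, sp=2, e=sp−y=2; I=2, D=e−e_prev=2; u=3/4·2+5/4·2+1/4·2=4.5; next y=-3/5·0+3/4·4.5=3.375
n=1: y=3.375, sp=2, e=sp−y=-1.375; I=0.625, D=e−e_prev=-3.375; u=3/4·(-1.375)+5/4·0.625+1/4·(-3.375)=-1.09375; next y=-3/5·3.375+3/4·(-1.09375)≈-2.845313
n=2: y≈-2.845313, sp=2, e=sp−y≈4.845313; I≈5.470313, D=e−e_prev≈6.220313; u=3/4·4.845313+5/4·5.470313+1/4·6.220313≈12.026953; next y=-3/5·(-2.845313)+3/4·12.026953≈10.727402
n=3: y≈10.727402, sp=2, e=sp−y≈-8.727402; I≈-3.257090, D=e−e_prev≈-13.572715; u=3/4·(-8.727402)+5/4·(-3.257090)+1/4·(-13.572715)≈-14.010093; next y=-3/5·10.727402+3/4·(-14.010093)≈-16.944011
n=4: y≈-16.944011, sp=2, e=sp−y≈18.944011; I≈15.686921, D=e−e_prev≈27.671413; u=3/4·18.944011+5/4·15.686921+1/4·27.671413≈40.734513; next y=-3/5·(-16.944011)+3/4·40.734513≈40.717291
n=5: y≈40.717291, sp=2, e=sp−y≈-38.717291; I≈-23.030370, D=e−e_prev≈-57.661302; u=3/4·(-38.717291)+5/4·(-23.030370)+1/4·(-57.661302)≈-72.241257; next y=-3/5·40.717291+3/4·(-72.241257)≈-78.611317
n=6: y≈-78.611317, sp=2, e=sp−y≈80.611317; I≈57.580947, D=e−e_prev≈119.328609; u=3/4·80.611317+5/4·57.580947+1/4·119.328609≈162.266824; next y=-3/5·(-78.611317)+3/4·162.266824≈168.866909
n=7: y≈168.866909, sp=-3, e=sp−y≈-171.866909; I≈-114.285961, D=e−e_prev≈-252.478226; u=3/4·(-171.866909)+5/4·(-114.285961)+1/4·(-252.478226)≈-334.877190; next y=-3/5·168.866909+3/4·(-334.877190)≈-352.478038
n=8: y≈-352.478038, sp=-3, e=sp−y≈349.478038; I≈235.192076, D=e−e_prev≈521.344946; u=3/4·349.478038+5/4·235.192076+1/4·521.344946≈686.434860; next y=-3/5·(-352.478038)+3/4·686.434860≈726.312968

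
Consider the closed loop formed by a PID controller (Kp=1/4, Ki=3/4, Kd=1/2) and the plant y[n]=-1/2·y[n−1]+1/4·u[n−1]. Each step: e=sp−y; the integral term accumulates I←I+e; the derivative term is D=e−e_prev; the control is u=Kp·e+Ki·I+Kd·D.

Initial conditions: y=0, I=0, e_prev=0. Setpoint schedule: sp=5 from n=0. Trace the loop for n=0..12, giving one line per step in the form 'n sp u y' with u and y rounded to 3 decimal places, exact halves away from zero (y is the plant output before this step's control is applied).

0 5 7.500 0.000
1 5 5.938 1.875
2 5 11.211 0.547
3 5 10.913 2.529
4 5 15.356 1.464
5 5 15.010 3.107
6 5 18.614 2.199
7 5 18.228 3.554
8 5 21.151 2.780
9 5 20.752 3.898
10 5 23.126 3.239
11 5 22.733 4.162
12 5 24.662 3.602

(exact arithmetic carried between steps; '≈' marks a value shown rounded to 6 d.p. or computed from one; I and e_prev carry over from the previous line; the table rounds u and y to 3 d.p., halves away from zero)
n=0: y=0, sp=5, e=sp−y=5; I=5, D=e−e_prev=5; u=1/4·5+3/4·5+1/2·5=7.5; next y=-1/2·0+1/4·7.5=1.875
n=1: y=1.875, sp=5, e=sp−y=3.125; I=8.125, D=e−e_prev=-1.875; u=1/4·3.125+3/4·8.125+1/2·(-1.875)=5.9375; next y=-1/2·1.875+1/4·5.9375=0.546875
n=2: y=0.546875, sp=5, e=sp−y=4.453125; I=12.578125, D=e−e_prev=1.328125; u=1/4·4.453125+3/4·12.578125+1/2·1.328125≈11.210938; next y=-1/2·0.546875+1/4·11.210938≈2.529297
n=3: y≈2.529297, sp=5, e=sp−y≈2.470703; I≈15.048828, D=e−e_prev≈-1.982422; u=1/4·2.470703+3/4·15.048828+1/2·(-1.982422)≈10.913086; next y=-1/2·2.529297+1/4·10.913086≈1.463623
n=4: y≈1.463623, sp=5, e=sp−y≈3.536377; I≈18.585205, D=e−e_prev≈1.065674; u=1/4·3.536377+3/4·18.585205+1/2·1.065674≈15.355835; next y=-1/2·1.463623+1/4·15.355835≈3.107147
n=5: y≈3.107147, sp=5, e=sp−y≈1.892853; I≈20.478058, D=e−e_prev≈-1.643524; u=1/4·1.892853+3/4·20.478058+1/2·(-1.643524)≈15.009995; next y=-1/2·3.107147+1/4·15.009995≈2.198925
n=6: y≈2.198925, sp=5, e=sp−y≈2.801075; I≈23.279133, D=e−e_prev≈0.908222; u=1/4·2.801075+3/4·23.279133+1/2·0.908222≈18.613729; next y=-1/2·2.198925+1/4·18.613729≈3.553970
n=7: y≈3.553970, sp=5, e=sp−y≈1.446030; I≈24.725163, D=e−e_prev≈-1.355045; u=1/4·1.446030+3/4·24.725163+1/2·(-1.355045)≈18.227857; next y=-1/2·3.553970+1/4·18.227857≈2.779979
n=8: y≈2.779979, sp=5, e=sp−y≈2.220021; I≈26.945184, D=e−e_prev≈0.773990; u=1/4·2.220021+3/4·26.945184+1/2·0.773990≈21.150888; next y=-1/2·2.779979+1/4·21.150888≈3.897732
n=9: y≈3.897732, sp=5, e=sp−y≈1.102268; I≈28.047451, D=e−e_prev≈-1.117753; u=1/4·1.102268+3/4·28.047451+1/2·(-1.117753)≈20.752279; next y=-1/2·3.897732+1/4·20.752279≈3.239204
n=10: y≈3.239204, sp=5, e=sp−y≈1.760796; I≈29.808248, D=e−e_prev≈0.658529; u=1/4·1.760796+3/4·29.808248+1/2·0.658529≈23.125649; next y=-1/2·3.239204+1/4·23.125649≈4.161811
n=11: y≈4.161811, sp=5, e=sp−y≈0.838189; I≈30.646437, D=e−e_prev≈-0.922607; u=1/4·0.838189+3/4·30.646437+1/2·(-0.922607)≈22.733072; next y=-1/2·4.161811+1/4·22.733072≈3.602363
n=12: y≈3.602363, sp=5, e=sp−y≈1.397637; I≈32.044074, D=e−e_prev≈0.559448; u=1/4·1.397637+3/4·32.044074+1/2·0.559448≈24.662189; next y=-1/2·3.602363+1/4·24.662189≈4.364366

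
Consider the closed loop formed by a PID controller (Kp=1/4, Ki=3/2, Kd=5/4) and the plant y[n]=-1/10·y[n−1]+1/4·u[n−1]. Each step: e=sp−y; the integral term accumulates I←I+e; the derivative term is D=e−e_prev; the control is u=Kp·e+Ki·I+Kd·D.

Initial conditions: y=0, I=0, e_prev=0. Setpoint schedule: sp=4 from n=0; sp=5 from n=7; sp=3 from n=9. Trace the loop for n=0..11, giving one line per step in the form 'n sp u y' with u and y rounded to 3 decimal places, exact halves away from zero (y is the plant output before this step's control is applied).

0 4 12.000 0.000
1 4 4.000 3.000
2 4 16.150 0.700
3 4 8.423 3.968
4 4 19.332 1.709
5 4 11.086 4.662
6 4 20.854 2.305
7 5 15.417 4.983
8 5 22.421 3.356
9 3 11.112 5.270
10 3 21.656 2.251
11 3 10.192 5.189

(exact arithmetic carried between steps; '≈' marks a value shown rounded to 6 d.p. or computed from one; I and e_prev carry over from the previous line; the table rounds u and y to 3 d.p., halves away from zero)
n=0: y=0, sp=4, e=sp−y=4; I=4, D=e−e_prev=4; u=1/4·4+3/2·4+5/4·4=12; next y=-1/10·0+1/4·12=3
n=1: y=3, sp=4, e=sp−y=1; I=5, D=e−e_prev=-3; u=1/4·1+3/2·5+5/4·(-3)=4; next y=-1/10·3+1/4·4=0.7
n=2: y=0.7, sp=4, e=sp−y=3.3; I=8.3, D=e−e_prev=2.3; u=1/4·3.3+3/2·8.3+5/4·2.3=16.15; next y=-1/10·0.7+1/4·16.15=3.9675
n=3: y=3.9675, sp=4, e=sp−y=0.0325; I=8.3325, D=e−e_prev=-3.2675; u=1/4·0.0325+3/2·8.3325+5/4·(-3.2675)=8.4225; next y=-1/10·3.9675+1/4·8.4225=1.708875
n=4: y=1.708875, sp=4, e=sp−y=2.291125; I=10.623625, D=e−e_prev=2.258625; u=1/4·2.291125+3/2·10.623625+5/4·2.258625=19.3315; next y=-1/10·1.708875+1/4·19.3315≈4.661988
n=5: y≈4.661988, sp=4, e=sp−y≈-0.661988; I≈9.961638, D=e−e_prev≈-2.953113; u=1/4·(-0.661988)+3/2·9.961638+5/4·(-2.953113)≈11.085569; next y=-1/10·4.661988+1/4·11.085569≈2.305193
n=6: y≈2.305193, sp=4, e=sp−y≈1.694807; I≈11.656444, D=e−e_prev≈2.356794; u=1/4·1.694807+3/2·11.656444+5/4·2.356794≈20.854360; next y=-1/10·2.305193+1/4·20.854360≈4.983071
n=7: y≈4.983071, sp=5, e=sp−y≈0.016929; I≈11.673373, D=e−e_prev≈-1.677877; u=1/4·0.016929+3/2·11.673373+5/4·(-1.677877)≈15.416946; next y=-1/10·4.983071+1/4·15.416946≈3.355929
n=8: y≈3.355929, sp=5, e=sp−y≈1.644071; I≈13.317444, D=e−e_prev≈1.627141; u=1/4·1.644071+3/2·13.317444+5/4·1.627141≈22.421110; next y=-1/10·3.355929+1/4·22.421110≈5.269685
n=9: y≈5.269685, sp=3, e=sp−y≈-2.269685; I≈11.047759, D=e−e_prev≈-3.913755; u=1/4·(-2.269685)+3/2·11.047759+5/4·(-3.913755)≈11.112024; next y=-1/10·5.269685+1/4·11.112024≈2.251037
n=10: y≈2.251037, sp=3, e=sp−y≈0.748963; I≈11.796722, D=e−e_prev≈3.018647; u=1/4·0.748963+3/2·11.796722+5/4·3.018647≈21.655632; next y=-1/10·2.251037+1/4·21.655632≈5.188804
n=11: y≈5.188804, sp=3, e=sp−y≈-2.188804; I≈9.607918, D=e−e_prev≈-2.937767; u=1/4·(-2.188804)+3/2·9.607918+5/4·(-2.937767)≈10.192467; next y=-1/10·5.188804+1/4·10.192467≈2.029236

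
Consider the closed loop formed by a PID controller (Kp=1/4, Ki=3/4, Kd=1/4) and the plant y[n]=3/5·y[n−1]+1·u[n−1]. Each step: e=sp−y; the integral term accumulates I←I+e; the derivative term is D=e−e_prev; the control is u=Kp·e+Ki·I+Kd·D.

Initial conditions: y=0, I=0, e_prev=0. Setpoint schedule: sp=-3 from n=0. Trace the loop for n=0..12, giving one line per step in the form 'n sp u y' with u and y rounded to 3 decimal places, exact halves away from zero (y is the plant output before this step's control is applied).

0 -3 -3.750 0.000
1 -3 -0.563 -3.750
2 -3 -2.109 -2.813
3 -3 -0.785 -3.797
4 -3 -1.351 -3.063
5 -3 -0.963 -3.189
6 -3 -1.243 -2.876
7 -3 -1.142 -2.969
8 -3 -1.245 -2.924
9 -3 -1.196 -3.000
10 -3 -1.220 -2.996
11 -3 -1.195 -3.018
12 -3 -1.202 -3.006

(exact arithmetic carried between steps; '≈' marks a value shown rounded to 6 d.p. or computed from one; I and e_prev carry over from the previous line; the table rounds u and y to 3 d.p., halves away from zero)
n=0: y=0, sp=-3, e=sp−y=-3; I=-3, D=e−e_prev=-3; u=1/4·(-3)+3/4·(-3)+1/4·(-3)=-3.75; next y=3/5·0+1·(-3.75)=-3.75
n=1: y=-3.75, sp=-3, e=sp−y=0.75; I=-2.25, D=e−e_prev=3.75; u=1/4·0.75+3/4·(-2.25)+1/4·3.75=-0.5625; next y=3/5·(-3.75)+1·(-0.5625)=-2.8125
n=2: y=-2.8125, sp=-3, e=sp−y=-0.1875; I=-2.4375, D=e−e_prev=-0.9375; u=1/4·(-0.1875)+3/4·(-2.4375)+1/4·(-0.9375)=-2.109375; next y=3/5·(-2.8125)+1·(-2.109375)=-3.796875
n=3: y=-3.796875, sp=-3, e=sp−y=0.796875; I=-1.640625, D=e−e_prev=0.984375; u=1/4·0.796875+3/4·(-1.640625)+1/4·0.984375≈-0.785156; next y=3/5·(-3.796875)+1·(-0.785156)≈-3.063281
n=4: y≈-3.063281, sp=-3, e=sp−y≈0.063281; I≈-1.577344, D=e−e_prev≈-0.733594; u=1/4·0.063281+3/4·(-1.577344)+1/4·(-0.733594)≈-1.350586; next y=3/5·(-3.063281)+1·(-1.350586)≈-3.188555
n=5: y≈-3.188555, sp=-3, e=sp−y≈0.188555; I≈-1.388789, D=e−e_prev≈0.125273; u=1/4·0.188555+3/4·(-1.388789)+1/4·0.125273≈-0.963135; next y=3/5·(-3.188555)+1·(-0.963135)≈-2.876268
n=6: y≈-2.876268, sp=-3, e=sp−y≈-0.123732; I≈-1.512521, D=e−e_prev≈-0.312287; u=1/4·(-0.123732)+3/4·(-1.512521)+1/4·(-0.312287)≈-1.243396; next y=3/5·(-2.876268)+1·(-1.243396)≈-2.969157
n=7: y≈-2.969157, sp=-3, e=sp−y≈-0.030843; I≈-1.543365, D=e−e_prev≈0.092889; u=1/4·(-0.030843)+3/4·(-1.543365)+1/4·0.092889≈-1.142012; next y=3/5·(-2.969157)+1·(-1.142012)≈-2.923506
n=8: y≈-2.923506, sp=-3, e=sp−y≈-0.076494; I≈-1.619859, D=e−e_prev≈-0.045650; u=1/4·(-0.076494)+3/4·(-1.619859)+1/4·(-0.045650)≈-1.245430; next y=3/5·(-2.923506)+1·(-1.245430)≈-2.999534
n=9: y≈-2.999534, sp=-3, e=sp−y≈-0.000466; I≈-1.620325, D=e−e_prev≈0.076028; u=1/4·(-0.000466)+3/4·(-1.620325)+1/4·0.076028≈-1.196353; next y=3/5·(-2.999534)+1·(-1.196353)≈-2.996074
n=10: y≈-2.996074, sp=-3, e=sp−y≈-0.003926; I≈-1.624251, D=e−e_prev≈-0.003460; u=1/4·(-0.003926)+3/4·(-1.624251)+1/4·(-0.003460)≈-1.220035; next y=3/5·(-2.996074)+1·(-1.220035)≈-3.017679
n=11: y≈-3.017679, sp=-3, e=sp−y≈0.017679; I≈-1.606572, D=e−e_prev≈0.021606; u=1/4·0.017679+3/4·(-1.606572)+1/4·0.021606≈-1.195108; next y=3/5·(-3.017679)+1·(-1.195108)≈-3.005715
n=12: y≈-3.005715, sp=-3, e=sp−y≈0.005715; I≈-1.600857, D=e−e_prev≈-0.011964; u=1/4·0.005715+3/4·(-1.600857)+1/4·(-0.011964)≈-1.202205; next y=3/5·(-3.005715)+1·(-1.202205)≈-3.005634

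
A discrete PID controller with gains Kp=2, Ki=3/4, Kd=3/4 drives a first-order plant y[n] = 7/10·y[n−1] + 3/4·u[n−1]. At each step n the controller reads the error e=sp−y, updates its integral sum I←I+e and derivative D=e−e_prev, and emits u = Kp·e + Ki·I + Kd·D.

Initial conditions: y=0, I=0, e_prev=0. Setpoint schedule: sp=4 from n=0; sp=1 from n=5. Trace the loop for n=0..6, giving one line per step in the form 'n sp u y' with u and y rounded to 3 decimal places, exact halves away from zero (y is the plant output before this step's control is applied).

(exact arithmetic carried between steps; '≈' marks a value shown rounded to 6 d.p. or computed from one; I and e_prev carry over from the previous line; the table rounds u and y to 3 d.p., halves away from zero)
n=0: y=0, sp=4, e=sp−y=4; I=4, D=e−e_prev=4; u=2·4+3/4·4+3/4·4=14; next y=7/10·0+3/4·14=10.5
n=1: y=10.5, sp=4, e=sp−y=-6.5; I=-2.5, D=e−e_prev=-10.5; u=2·(-6.5)+3/4·(-2.5)+3/4·(-10.5)=-22.75; next y=7/10·10.5+3/4·(-22.75)=-9.7125
n=2: y=-9.7125, sp=4, e=sp−y=13.7125; I=11.2125, D=e−e_prev=20.2125; u=2·13.7125+3/4·11.2125+3/4·20.2125=50.99375; next y=7/10·(-9.7125)+3/4·50.99375≈31.446563
n=3: y≈31.446563, sp=4, e=sp−y≈-27.446563; I≈-16.234063, D=e−e_prev≈-41.159063; u=2·(-27.446563)+3/4·(-16.234063)+3/4·(-41.159063)≈-97.937969; next y=7/10·31.446563+3/4·(-97.937969)≈-51.440883
n=4: y≈-51.440883, sp=4, e=sp−y≈55.440883; I≈39.206820, D=e−e_prev≈82.887445; u=2·55.440883+3/4·39.206820+3/4·82.887445≈202.452465; next y=7/10·(-51.440883)+3/4·202.452465≈115.830731
n=5: y≈115.830731, sp=1, e=sp−y≈-114.830731; I≈-75.623910, D=e−e_prev≈-170.271613; u=2·(-114.830731)+3/4·(-75.623910)+3/4·(-170.271613)≈-414.083104; next y=7/10·115.830731+3/4·(-414.083104)≈-229.480817
n=6: y≈-229.480817, sp=1, e=sp−y≈230.480817; I≈154.856906, D=e−e_prev≈345.311547; u=2·230.480817+3/4·154.856906+3/4·345.311547≈836.087974; next y=7/10·(-229.480817)+3/4·836.087974≈466.429409

0 4 14.000 0.000
1 4 -22.750 10.500
2 4 50.994 -9.713
3 4 -97.938 31.447
4 4 202.452 -51.441
5 1 -414.083 115.831
6 1 836.088 -229.481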